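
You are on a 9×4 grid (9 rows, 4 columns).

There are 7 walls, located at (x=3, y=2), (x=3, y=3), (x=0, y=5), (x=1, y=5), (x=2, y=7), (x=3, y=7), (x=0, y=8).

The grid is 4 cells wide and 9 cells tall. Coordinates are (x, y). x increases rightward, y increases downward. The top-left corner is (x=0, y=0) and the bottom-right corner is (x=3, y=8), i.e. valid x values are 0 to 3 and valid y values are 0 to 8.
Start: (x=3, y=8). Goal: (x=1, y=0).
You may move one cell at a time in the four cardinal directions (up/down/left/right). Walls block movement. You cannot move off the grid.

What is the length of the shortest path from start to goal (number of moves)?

BFS from (x=3, y=8) until reaching (x=1, y=0):
  Distance 0: (x=3, y=8)
  Distance 1: (x=2, y=8)
  Distance 2: (x=1, y=8)
  Distance 3: (x=1, y=7)
  Distance 4: (x=1, y=6), (x=0, y=7)
  Distance 5: (x=0, y=6), (x=2, y=6)
  Distance 6: (x=2, y=5), (x=3, y=6)
  Distance 7: (x=2, y=4), (x=3, y=5)
  Distance 8: (x=2, y=3), (x=1, y=4), (x=3, y=4)
  Distance 9: (x=2, y=2), (x=1, y=3), (x=0, y=4)
  Distance 10: (x=2, y=1), (x=1, y=2), (x=0, y=3)
  Distance 11: (x=2, y=0), (x=1, y=1), (x=3, y=1), (x=0, y=2)
  Distance 12: (x=1, y=0), (x=3, y=0), (x=0, y=1)  <- goal reached here
One shortest path (12 moves): (x=3, y=8) -> (x=2, y=8) -> (x=1, y=8) -> (x=1, y=7) -> (x=1, y=6) -> (x=2, y=6) -> (x=2, y=5) -> (x=2, y=4) -> (x=1, y=4) -> (x=1, y=3) -> (x=1, y=2) -> (x=1, y=1) -> (x=1, y=0)

Answer: Shortest path length: 12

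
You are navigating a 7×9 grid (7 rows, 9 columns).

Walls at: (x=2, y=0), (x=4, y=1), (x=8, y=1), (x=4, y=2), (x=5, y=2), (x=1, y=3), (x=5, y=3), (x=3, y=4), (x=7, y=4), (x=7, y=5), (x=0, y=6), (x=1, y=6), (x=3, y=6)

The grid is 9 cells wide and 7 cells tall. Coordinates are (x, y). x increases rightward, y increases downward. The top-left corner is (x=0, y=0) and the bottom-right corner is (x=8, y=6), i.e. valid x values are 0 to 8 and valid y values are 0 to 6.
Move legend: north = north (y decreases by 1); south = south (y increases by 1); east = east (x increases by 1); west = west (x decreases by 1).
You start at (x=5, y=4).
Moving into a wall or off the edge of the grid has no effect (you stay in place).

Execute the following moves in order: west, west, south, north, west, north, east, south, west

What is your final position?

Answer: Final position: (x=4, y=4)

Derivation:
Start: (x=5, y=4)
  west (west): (x=5, y=4) -> (x=4, y=4)
  west (west): blocked, stay at (x=4, y=4)
  south (south): (x=4, y=4) -> (x=4, y=5)
  north (north): (x=4, y=5) -> (x=4, y=4)
  west (west): blocked, stay at (x=4, y=4)
  north (north): (x=4, y=4) -> (x=4, y=3)
  east (east): blocked, stay at (x=4, y=3)
  south (south): (x=4, y=3) -> (x=4, y=4)
  west (west): blocked, stay at (x=4, y=4)
Final: (x=4, y=4)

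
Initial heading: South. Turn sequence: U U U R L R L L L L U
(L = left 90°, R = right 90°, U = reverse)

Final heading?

Start: South
  U (U-turn (180°)) -> North
  U (U-turn (180°)) -> South
  U (U-turn (180°)) -> North
  R (right (90° clockwise)) -> East
  L (left (90° counter-clockwise)) -> North
  R (right (90° clockwise)) -> East
  L (left (90° counter-clockwise)) -> North
  L (left (90° counter-clockwise)) -> West
  L (left (90° counter-clockwise)) -> South
  L (left (90° counter-clockwise)) -> East
  U (U-turn (180°)) -> West
Final: West

Answer: Final heading: West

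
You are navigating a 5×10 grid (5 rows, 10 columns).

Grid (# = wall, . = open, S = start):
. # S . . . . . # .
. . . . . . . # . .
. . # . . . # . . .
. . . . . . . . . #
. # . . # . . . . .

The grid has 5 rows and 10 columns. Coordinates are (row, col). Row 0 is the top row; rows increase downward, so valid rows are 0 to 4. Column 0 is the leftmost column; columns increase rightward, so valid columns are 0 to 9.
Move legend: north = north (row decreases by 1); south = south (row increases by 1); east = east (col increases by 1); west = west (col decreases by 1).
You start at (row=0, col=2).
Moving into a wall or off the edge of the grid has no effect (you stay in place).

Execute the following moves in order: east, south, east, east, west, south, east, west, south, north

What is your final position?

Answer: Final position: (row=2, col=4)

Derivation:
Start: (row=0, col=2)
  east (east): (row=0, col=2) -> (row=0, col=3)
  south (south): (row=0, col=3) -> (row=1, col=3)
  east (east): (row=1, col=3) -> (row=1, col=4)
  east (east): (row=1, col=4) -> (row=1, col=5)
  west (west): (row=1, col=5) -> (row=1, col=4)
  south (south): (row=1, col=4) -> (row=2, col=4)
  east (east): (row=2, col=4) -> (row=2, col=5)
  west (west): (row=2, col=5) -> (row=2, col=4)
  south (south): (row=2, col=4) -> (row=3, col=4)
  north (north): (row=3, col=4) -> (row=2, col=4)
Final: (row=2, col=4)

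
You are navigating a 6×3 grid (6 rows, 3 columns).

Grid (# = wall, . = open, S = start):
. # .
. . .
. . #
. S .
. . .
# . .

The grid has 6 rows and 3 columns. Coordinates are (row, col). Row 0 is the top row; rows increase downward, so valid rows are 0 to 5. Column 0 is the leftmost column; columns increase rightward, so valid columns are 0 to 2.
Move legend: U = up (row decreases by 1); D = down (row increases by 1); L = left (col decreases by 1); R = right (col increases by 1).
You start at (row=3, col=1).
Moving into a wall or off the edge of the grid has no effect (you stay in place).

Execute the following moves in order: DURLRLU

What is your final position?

Answer: Final position: (row=2, col=1)

Derivation:
Start: (row=3, col=1)
  D (down): (row=3, col=1) -> (row=4, col=1)
  U (up): (row=4, col=1) -> (row=3, col=1)
  R (right): (row=3, col=1) -> (row=3, col=2)
  L (left): (row=3, col=2) -> (row=3, col=1)
  R (right): (row=3, col=1) -> (row=3, col=2)
  L (left): (row=3, col=2) -> (row=3, col=1)
  U (up): (row=3, col=1) -> (row=2, col=1)
Final: (row=2, col=1)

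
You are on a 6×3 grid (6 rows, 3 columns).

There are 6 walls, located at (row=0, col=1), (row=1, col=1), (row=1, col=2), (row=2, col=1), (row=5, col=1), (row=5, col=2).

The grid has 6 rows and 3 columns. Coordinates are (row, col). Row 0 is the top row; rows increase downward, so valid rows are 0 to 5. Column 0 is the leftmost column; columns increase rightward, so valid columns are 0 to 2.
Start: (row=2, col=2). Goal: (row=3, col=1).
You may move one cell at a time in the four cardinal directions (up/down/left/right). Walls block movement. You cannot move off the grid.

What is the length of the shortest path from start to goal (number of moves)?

Answer: Shortest path length: 2

Derivation:
BFS from (row=2, col=2) until reaching (row=3, col=1):
  Distance 0: (row=2, col=2)
  Distance 1: (row=3, col=2)
  Distance 2: (row=3, col=1), (row=4, col=2)  <- goal reached here
One shortest path (2 moves): (row=2, col=2) -> (row=3, col=2) -> (row=3, col=1)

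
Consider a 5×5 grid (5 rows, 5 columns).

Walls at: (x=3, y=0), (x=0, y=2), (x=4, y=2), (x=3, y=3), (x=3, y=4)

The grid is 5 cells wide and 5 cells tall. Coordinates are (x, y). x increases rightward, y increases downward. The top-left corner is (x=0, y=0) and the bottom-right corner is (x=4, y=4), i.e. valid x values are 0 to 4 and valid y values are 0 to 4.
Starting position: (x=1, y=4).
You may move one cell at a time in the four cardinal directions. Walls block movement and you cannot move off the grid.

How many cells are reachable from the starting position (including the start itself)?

Answer: Reachable cells: 18

Derivation:
BFS flood-fill from (x=1, y=4):
  Distance 0: (x=1, y=4)
  Distance 1: (x=1, y=3), (x=0, y=4), (x=2, y=4)
  Distance 2: (x=1, y=2), (x=0, y=3), (x=2, y=3)
  Distance 3: (x=1, y=1), (x=2, y=2)
  Distance 4: (x=1, y=0), (x=0, y=1), (x=2, y=1), (x=3, y=2)
  Distance 5: (x=0, y=0), (x=2, y=0), (x=3, y=1)
  Distance 6: (x=4, y=1)
  Distance 7: (x=4, y=0)
Total reachable: 18 (grid has 20 open cells total)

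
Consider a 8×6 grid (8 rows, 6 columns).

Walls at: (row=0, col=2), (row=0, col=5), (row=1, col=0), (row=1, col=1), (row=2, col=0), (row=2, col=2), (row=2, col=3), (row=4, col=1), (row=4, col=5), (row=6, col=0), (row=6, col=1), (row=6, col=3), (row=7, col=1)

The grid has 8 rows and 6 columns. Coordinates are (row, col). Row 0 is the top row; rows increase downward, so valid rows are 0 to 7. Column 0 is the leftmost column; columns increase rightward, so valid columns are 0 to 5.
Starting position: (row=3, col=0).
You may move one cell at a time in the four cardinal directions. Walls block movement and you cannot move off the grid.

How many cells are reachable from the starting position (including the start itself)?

BFS flood-fill from (row=3, col=0):
  Distance 0: (row=3, col=0)
  Distance 1: (row=3, col=1), (row=4, col=0)
  Distance 2: (row=2, col=1), (row=3, col=2), (row=5, col=0)
  Distance 3: (row=3, col=3), (row=4, col=2), (row=5, col=1)
  Distance 4: (row=3, col=4), (row=4, col=3), (row=5, col=2)
  Distance 5: (row=2, col=4), (row=3, col=5), (row=4, col=4), (row=5, col=3), (row=6, col=2)
  Distance 6: (row=1, col=4), (row=2, col=5), (row=5, col=4), (row=7, col=2)
  Distance 7: (row=0, col=4), (row=1, col=3), (row=1, col=5), (row=5, col=5), (row=6, col=4), (row=7, col=3)
  Distance 8: (row=0, col=3), (row=1, col=2), (row=6, col=5), (row=7, col=4)
  Distance 9: (row=7, col=5)
Total reachable: 32 (grid has 35 open cells total)

Answer: Reachable cells: 32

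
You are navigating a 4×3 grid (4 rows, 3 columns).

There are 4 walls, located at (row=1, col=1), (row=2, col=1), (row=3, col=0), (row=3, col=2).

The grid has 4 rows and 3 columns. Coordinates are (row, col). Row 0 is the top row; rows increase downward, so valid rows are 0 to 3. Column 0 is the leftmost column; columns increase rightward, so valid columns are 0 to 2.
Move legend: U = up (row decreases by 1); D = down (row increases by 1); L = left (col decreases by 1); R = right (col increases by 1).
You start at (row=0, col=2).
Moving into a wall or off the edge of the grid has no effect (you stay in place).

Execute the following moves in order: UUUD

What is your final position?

Start: (row=0, col=2)
  [×3]U (up): blocked, stay at (row=0, col=2)
  D (down): (row=0, col=2) -> (row=1, col=2)
Final: (row=1, col=2)

Answer: Final position: (row=1, col=2)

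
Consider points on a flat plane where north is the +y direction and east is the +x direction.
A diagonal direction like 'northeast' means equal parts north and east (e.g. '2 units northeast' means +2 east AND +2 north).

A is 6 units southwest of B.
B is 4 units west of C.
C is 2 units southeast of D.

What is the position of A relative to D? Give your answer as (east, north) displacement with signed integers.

Place D at the origin (east=0, north=0).
  C is 2 units southeast of D: delta (east=+2, north=-2); C at (east=2, north=-2).
  B is 4 units west of C: delta (east=-4, north=+0); B at (east=-2, north=-2).
  A is 6 units southwest of B: delta (east=-6, north=-6); A at (east=-8, north=-8).
Therefore A relative to D: (east=-8, north=-8).

Answer: A is at (east=-8, north=-8) relative to D.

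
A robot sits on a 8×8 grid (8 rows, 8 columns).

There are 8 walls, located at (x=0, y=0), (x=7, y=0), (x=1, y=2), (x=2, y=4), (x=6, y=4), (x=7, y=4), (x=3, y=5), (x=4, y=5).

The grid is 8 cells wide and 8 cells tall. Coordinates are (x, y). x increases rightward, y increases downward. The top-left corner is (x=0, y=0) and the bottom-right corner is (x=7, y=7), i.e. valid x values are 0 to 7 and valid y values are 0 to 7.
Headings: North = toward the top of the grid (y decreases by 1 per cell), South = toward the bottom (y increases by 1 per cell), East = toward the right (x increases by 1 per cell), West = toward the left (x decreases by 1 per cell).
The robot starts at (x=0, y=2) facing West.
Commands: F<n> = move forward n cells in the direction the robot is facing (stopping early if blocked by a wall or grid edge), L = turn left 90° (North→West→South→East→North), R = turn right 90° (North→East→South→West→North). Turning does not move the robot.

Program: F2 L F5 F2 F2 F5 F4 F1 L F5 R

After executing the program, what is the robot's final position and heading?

Answer: Final position: (x=5, y=7), facing South

Derivation:
Start: (x=0, y=2), facing West
  F2: move forward 0/2 (blocked), now at (x=0, y=2)
  L: turn left, now facing South
  F5: move forward 5, now at (x=0, y=7)
  F2: move forward 0/2 (blocked), now at (x=0, y=7)
  F2: move forward 0/2 (blocked), now at (x=0, y=7)
  F5: move forward 0/5 (blocked), now at (x=0, y=7)
  F4: move forward 0/4 (blocked), now at (x=0, y=7)
  F1: move forward 0/1 (blocked), now at (x=0, y=7)
  L: turn left, now facing East
  F5: move forward 5, now at (x=5, y=7)
  R: turn right, now facing South
Final: (x=5, y=7), facing South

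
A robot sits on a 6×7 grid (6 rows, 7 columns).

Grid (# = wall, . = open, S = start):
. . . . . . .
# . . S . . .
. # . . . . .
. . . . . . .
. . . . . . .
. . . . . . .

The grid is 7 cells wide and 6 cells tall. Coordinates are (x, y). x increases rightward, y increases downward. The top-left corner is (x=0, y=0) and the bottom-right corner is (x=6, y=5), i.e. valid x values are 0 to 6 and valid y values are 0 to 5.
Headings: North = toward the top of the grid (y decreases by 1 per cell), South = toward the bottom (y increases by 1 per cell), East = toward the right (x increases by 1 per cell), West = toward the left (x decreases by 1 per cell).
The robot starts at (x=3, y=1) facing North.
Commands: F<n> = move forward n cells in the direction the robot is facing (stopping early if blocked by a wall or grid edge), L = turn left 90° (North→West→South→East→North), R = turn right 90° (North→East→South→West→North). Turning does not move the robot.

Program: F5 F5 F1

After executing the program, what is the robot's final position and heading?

Answer: Final position: (x=3, y=0), facing North

Derivation:
Start: (x=3, y=1), facing North
  F5: move forward 1/5 (blocked), now at (x=3, y=0)
  F5: move forward 0/5 (blocked), now at (x=3, y=0)
  F1: move forward 0/1 (blocked), now at (x=3, y=0)
Final: (x=3, y=0), facing North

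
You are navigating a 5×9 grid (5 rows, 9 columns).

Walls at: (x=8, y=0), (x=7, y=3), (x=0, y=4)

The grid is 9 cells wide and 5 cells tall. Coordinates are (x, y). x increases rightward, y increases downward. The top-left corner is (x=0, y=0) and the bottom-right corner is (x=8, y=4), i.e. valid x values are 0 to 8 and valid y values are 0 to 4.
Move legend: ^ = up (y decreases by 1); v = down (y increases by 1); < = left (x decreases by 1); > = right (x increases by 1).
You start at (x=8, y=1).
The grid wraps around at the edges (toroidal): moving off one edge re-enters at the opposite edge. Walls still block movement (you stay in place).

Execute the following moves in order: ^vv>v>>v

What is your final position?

Start: (x=8, y=1)
  ^ (up): blocked, stay at (x=8, y=1)
  v (down): (x=8, y=1) -> (x=8, y=2)
  v (down): (x=8, y=2) -> (x=8, y=3)
  > (right): (x=8, y=3) -> (x=0, y=3)
  v (down): blocked, stay at (x=0, y=3)
  > (right): (x=0, y=3) -> (x=1, y=3)
  > (right): (x=1, y=3) -> (x=2, y=3)
  v (down): (x=2, y=3) -> (x=2, y=4)
Final: (x=2, y=4)

Answer: Final position: (x=2, y=4)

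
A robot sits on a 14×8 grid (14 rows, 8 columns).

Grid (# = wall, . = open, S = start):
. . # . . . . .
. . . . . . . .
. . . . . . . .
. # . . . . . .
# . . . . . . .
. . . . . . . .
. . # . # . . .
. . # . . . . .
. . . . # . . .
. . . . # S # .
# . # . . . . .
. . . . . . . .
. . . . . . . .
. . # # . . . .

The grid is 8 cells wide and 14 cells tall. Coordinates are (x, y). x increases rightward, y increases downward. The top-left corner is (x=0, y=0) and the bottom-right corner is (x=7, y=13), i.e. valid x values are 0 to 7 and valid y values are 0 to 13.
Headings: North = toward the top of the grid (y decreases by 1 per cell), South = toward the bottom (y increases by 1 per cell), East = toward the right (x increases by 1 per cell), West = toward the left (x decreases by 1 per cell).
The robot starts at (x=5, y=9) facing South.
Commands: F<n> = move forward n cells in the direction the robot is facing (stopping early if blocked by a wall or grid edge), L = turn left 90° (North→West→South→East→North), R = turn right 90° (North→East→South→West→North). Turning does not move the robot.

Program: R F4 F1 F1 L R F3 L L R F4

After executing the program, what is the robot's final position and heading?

Start: (x=5, y=9), facing South
  R: turn right, now facing West
  F4: move forward 0/4 (blocked), now at (x=5, y=9)
  F1: move forward 0/1 (blocked), now at (x=5, y=9)
  F1: move forward 0/1 (blocked), now at (x=5, y=9)
  L: turn left, now facing South
  R: turn right, now facing West
  F3: move forward 0/3 (blocked), now at (x=5, y=9)
  L: turn left, now facing South
  L: turn left, now facing East
  R: turn right, now facing South
  F4: move forward 4, now at (x=5, y=13)
Final: (x=5, y=13), facing South

Answer: Final position: (x=5, y=13), facing South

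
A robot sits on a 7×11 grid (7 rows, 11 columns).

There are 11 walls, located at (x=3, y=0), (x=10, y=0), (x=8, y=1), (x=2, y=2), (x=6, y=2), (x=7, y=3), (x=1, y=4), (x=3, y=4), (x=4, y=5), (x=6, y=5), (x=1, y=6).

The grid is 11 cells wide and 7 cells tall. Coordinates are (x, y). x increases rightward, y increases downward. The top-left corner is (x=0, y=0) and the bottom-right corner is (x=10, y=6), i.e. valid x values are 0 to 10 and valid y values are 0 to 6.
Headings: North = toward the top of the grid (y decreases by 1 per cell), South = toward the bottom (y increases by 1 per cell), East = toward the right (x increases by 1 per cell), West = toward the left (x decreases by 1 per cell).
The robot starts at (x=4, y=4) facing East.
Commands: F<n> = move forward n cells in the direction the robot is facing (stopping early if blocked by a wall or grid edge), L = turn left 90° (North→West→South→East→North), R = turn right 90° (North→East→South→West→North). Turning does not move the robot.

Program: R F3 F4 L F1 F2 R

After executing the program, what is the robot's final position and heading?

Start: (x=4, y=4), facing East
  R: turn right, now facing South
  F3: move forward 0/3 (blocked), now at (x=4, y=4)
  F4: move forward 0/4 (blocked), now at (x=4, y=4)
  L: turn left, now facing East
  F1: move forward 1, now at (x=5, y=4)
  F2: move forward 2, now at (x=7, y=4)
  R: turn right, now facing South
Final: (x=7, y=4), facing South

Answer: Final position: (x=7, y=4), facing South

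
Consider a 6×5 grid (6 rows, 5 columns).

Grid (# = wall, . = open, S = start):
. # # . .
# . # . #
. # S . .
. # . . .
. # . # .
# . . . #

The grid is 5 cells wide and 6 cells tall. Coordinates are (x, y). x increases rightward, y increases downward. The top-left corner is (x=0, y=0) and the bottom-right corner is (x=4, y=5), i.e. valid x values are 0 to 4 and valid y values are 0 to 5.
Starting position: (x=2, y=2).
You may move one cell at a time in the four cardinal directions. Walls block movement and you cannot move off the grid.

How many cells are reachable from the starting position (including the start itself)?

Answer: Reachable cells: 14

Derivation:
BFS flood-fill from (x=2, y=2):
  Distance 0: (x=2, y=2)
  Distance 1: (x=3, y=2), (x=2, y=3)
  Distance 2: (x=3, y=1), (x=4, y=2), (x=3, y=3), (x=2, y=4)
  Distance 3: (x=3, y=0), (x=4, y=3), (x=2, y=5)
  Distance 4: (x=4, y=0), (x=4, y=4), (x=1, y=5), (x=3, y=5)
Total reachable: 14 (grid has 19 open cells total)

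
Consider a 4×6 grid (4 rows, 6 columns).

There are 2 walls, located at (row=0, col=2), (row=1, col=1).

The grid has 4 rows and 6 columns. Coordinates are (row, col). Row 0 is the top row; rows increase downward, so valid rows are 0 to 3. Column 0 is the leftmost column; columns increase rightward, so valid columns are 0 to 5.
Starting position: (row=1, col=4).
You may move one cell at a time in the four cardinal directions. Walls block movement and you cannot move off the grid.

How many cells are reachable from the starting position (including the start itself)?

Answer: Reachable cells: 22

Derivation:
BFS flood-fill from (row=1, col=4):
  Distance 0: (row=1, col=4)
  Distance 1: (row=0, col=4), (row=1, col=3), (row=1, col=5), (row=2, col=4)
  Distance 2: (row=0, col=3), (row=0, col=5), (row=1, col=2), (row=2, col=3), (row=2, col=5), (row=3, col=4)
  Distance 3: (row=2, col=2), (row=3, col=3), (row=3, col=5)
  Distance 4: (row=2, col=1), (row=3, col=2)
  Distance 5: (row=2, col=0), (row=3, col=1)
  Distance 6: (row=1, col=0), (row=3, col=0)
  Distance 7: (row=0, col=0)
  Distance 8: (row=0, col=1)
Total reachable: 22 (grid has 22 open cells total)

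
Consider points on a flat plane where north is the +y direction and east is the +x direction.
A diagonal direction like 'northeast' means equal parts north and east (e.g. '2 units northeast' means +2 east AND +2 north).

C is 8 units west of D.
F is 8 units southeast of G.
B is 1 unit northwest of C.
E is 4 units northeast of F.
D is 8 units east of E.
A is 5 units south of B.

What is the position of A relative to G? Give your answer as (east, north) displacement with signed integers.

Answer: A is at (east=11, north=-8) relative to G.

Derivation:
Place G at the origin (east=0, north=0).
  F is 8 units southeast of G: delta (east=+8, north=-8); F at (east=8, north=-8).
  E is 4 units northeast of F: delta (east=+4, north=+4); E at (east=12, north=-4).
  D is 8 units east of E: delta (east=+8, north=+0); D at (east=20, north=-4).
  C is 8 units west of D: delta (east=-8, north=+0); C at (east=12, north=-4).
  B is 1 unit northwest of C: delta (east=-1, north=+1); B at (east=11, north=-3).
  A is 5 units south of B: delta (east=+0, north=-5); A at (east=11, north=-8).
Therefore A relative to G: (east=11, north=-8).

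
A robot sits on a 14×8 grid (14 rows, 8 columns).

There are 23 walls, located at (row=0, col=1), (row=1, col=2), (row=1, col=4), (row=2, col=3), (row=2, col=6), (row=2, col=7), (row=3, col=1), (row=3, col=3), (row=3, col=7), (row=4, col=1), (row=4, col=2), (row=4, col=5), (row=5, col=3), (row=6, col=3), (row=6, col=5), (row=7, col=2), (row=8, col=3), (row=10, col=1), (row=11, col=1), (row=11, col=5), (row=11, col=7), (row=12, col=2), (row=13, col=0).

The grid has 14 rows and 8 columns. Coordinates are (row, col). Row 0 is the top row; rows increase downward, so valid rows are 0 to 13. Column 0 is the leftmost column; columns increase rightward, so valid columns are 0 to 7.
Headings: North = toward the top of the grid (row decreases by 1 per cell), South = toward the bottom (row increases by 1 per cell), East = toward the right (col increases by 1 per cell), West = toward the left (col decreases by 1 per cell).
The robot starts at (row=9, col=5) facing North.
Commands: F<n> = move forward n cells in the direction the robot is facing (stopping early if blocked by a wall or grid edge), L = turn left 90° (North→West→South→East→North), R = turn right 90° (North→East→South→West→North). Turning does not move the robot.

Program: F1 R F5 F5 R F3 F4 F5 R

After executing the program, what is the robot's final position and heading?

Start: (row=9, col=5), facing North
  F1: move forward 1, now at (row=8, col=5)
  R: turn right, now facing East
  F5: move forward 2/5 (blocked), now at (row=8, col=7)
  F5: move forward 0/5 (blocked), now at (row=8, col=7)
  R: turn right, now facing South
  F3: move forward 2/3 (blocked), now at (row=10, col=7)
  F4: move forward 0/4 (blocked), now at (row=10, col=7)
  F5: move forward 0/5 (blocked), now at (row=10, col=7)
  R: turn right, now facing West
Final: (row=10, col=7), facing West

Answer: Final position: (row=10, col=7), facing West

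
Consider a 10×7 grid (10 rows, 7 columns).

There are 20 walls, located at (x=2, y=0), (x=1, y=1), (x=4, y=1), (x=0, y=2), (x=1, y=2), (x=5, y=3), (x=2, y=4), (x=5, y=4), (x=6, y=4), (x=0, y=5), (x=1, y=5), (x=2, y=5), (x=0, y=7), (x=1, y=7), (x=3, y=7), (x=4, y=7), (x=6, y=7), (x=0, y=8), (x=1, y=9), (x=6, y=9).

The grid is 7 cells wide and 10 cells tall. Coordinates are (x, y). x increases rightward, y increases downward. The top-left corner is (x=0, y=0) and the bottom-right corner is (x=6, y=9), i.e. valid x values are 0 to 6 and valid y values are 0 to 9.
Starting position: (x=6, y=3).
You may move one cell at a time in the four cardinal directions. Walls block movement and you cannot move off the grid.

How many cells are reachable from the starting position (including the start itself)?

BFS flood-fill from (x=6, y=3):
  Distance 0: (x=6, y=3)
  Distance 1: (x=6, y=2)
  Distance 2: (x=6, y=1), (x=5, y=2)
  Distance 3: (x=6, y=0), (x=5, y=1), (x=4, y=2)
  Distance 4: (x=5, y=0), (x=3, y=2), (x=4, y=3)
  Distance 5: (x=4, y=0), (x=3, y=1), (x=2, y=2), (x=3, y=3), (x=4, y=4)
  Distance 6: (x=3, y=0), (x=2, y=1), (x=2, y=3), (x=3, y=4), (x=4, y=5)
  Distance 7: (x=1, y=3), (x=3, y=5), (x=5, y=5), (x=4, y=6)
  Distance 8: (x=0, y=3), (x=1, y=4), (x=6, y=5), (x=3, y=6), (x=5, y=6)
  Distance 9: (x=0, y=4), (x=2, y=6), (x=6, y=6), (x=5, y=7)
  Distance 10: (x=1, y=6), (x=2, y=7), (x=5, y=8)
  Distance 11: (x=0, y=6), (x=2, y=8), (x=4, y=8), (x=6, y=8), (x=5, y=9)
  Distance 12: (x=1, y=8), (x=3, y=8), (x=2, y=9), (x=4, y=9)
  Distance 13: (x=3, y=9)
Total reachable: 46 (grid has 50 open cells total)

Answer: Reachable cells: 46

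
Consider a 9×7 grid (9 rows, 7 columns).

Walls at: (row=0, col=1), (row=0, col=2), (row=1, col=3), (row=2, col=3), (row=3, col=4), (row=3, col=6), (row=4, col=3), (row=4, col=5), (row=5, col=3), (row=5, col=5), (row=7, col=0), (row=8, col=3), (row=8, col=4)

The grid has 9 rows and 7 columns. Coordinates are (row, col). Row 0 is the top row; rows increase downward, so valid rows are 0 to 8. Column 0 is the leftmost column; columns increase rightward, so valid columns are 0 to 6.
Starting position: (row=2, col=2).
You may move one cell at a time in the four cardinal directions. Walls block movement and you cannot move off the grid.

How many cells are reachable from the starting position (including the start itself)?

BFS flood-fill from (row=2, col=2):
  Distance 0: (row=2, col=2)
  Distance 1: (row=1, col=2), (row=2, col=1), (row=3, col=2)
  Distance 2: (row=1, col=1), (row=2, col=0), (row=3, col=1), (row=3, col=3), (row=4, col=2)
  Distance 3: (row=1, col=0), (row=3, col=0), (row=4, col=1), (row=5, col=2)
  Distance 4: (row=0, col=0), (row=4, col=0), (row=5, col=1), (row=6, col=2)
  Distance 5: (row=5, col=0), (row=6, col=1), (row=6, col=3), (row=7, col=2)
  Distance 6: (row=6, col=0), (row=6, col=4), (row=7, col=1), (row=7, col=3), (row=8, col=2)
  Distance 7: (row=5, col=4), (row=6, col=5), (row=7, col=4), (row=8, col=1)
  Distance 8: (row=4, col=4), (row=6, col=6), (row=7, col=5), (row=8, col=0)
  Distance 9: (row=5, col=6), (row=7, col=6), (row=8, col=5)
  Distance 10: (row=4, col=6), (row=8, col=6)
Total reachable: 39 (grid has 50 open cells total)

Answer: Reachable cells: 39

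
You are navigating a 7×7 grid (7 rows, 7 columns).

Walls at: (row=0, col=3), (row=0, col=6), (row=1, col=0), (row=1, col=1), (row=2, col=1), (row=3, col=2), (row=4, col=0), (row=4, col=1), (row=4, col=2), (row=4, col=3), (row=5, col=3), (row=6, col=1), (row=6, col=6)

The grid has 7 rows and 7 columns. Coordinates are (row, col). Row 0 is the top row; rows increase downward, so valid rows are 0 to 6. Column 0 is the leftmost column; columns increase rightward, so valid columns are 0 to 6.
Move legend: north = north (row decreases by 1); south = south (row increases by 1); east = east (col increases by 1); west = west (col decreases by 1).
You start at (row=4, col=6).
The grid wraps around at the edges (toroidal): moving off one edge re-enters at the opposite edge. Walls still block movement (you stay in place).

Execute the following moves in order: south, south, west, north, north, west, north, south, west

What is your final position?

Start: (row=4, col=6)
  south (south): (row=4, col=6) -> (row=5, col=6)
  south (south): blocked, stay at (row=5, col=6)
  west (west): (row=5, col=6) -> (row=5, col=5)
  north (north): (row=5, col=5) -> (row=4, col=5)
  north (north): (row=4, col=5) -> (row=3, col=5)
  west (west): (row=3, col=5) -> (row=3, col=4)
  north (north): (row=3, col=4) -> (row=2, col=4)
  south (south): (row=2, col=4) -> (row=3, col=4)
  west (west): (row=3, col=4) -> (row=3, col=3)
Final: (row=3, col=3)

Answer: Final position: (row=3, col=3)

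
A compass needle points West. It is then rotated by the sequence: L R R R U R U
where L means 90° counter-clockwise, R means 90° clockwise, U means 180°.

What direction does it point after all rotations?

Answer: Final heading: South

Derivation:
Start: West
  L (left (90° counter-clockwise)) -> South
  R (right (90° clockwise)) -> West
  R (right (90° clockwise)) -> North
  R (right (90° clockwise)) -> East
  U (U-turn (180°)) -> West
  R (right (90° clockwise)) -> North
  U (U-turn (180°)) -> South
Final: South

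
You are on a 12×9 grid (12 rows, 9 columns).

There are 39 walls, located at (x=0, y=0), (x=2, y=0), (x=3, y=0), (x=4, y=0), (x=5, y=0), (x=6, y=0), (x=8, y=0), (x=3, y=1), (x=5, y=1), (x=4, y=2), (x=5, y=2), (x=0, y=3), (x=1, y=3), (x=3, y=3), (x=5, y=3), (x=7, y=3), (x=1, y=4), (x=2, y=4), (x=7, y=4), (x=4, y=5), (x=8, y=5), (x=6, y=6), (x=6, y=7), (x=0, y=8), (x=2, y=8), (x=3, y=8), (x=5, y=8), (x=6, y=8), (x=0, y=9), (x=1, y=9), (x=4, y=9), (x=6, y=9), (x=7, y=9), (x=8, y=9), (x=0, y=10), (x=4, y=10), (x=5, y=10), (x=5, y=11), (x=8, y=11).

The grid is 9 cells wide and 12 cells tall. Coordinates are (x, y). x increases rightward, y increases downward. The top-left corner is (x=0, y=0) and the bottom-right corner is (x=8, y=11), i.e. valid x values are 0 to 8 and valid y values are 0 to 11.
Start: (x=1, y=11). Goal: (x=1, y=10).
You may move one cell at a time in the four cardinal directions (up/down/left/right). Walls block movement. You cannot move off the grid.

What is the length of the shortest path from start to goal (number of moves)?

Answer: Shortest path length: 1

Derivation:
BFS from (x=1, y=11) until reaching (x=1, y=10):
  Distance 0: (x=1, y=11)
  Distance 1: (x=1, y=10), (x=0, y=11), (x=2, y=11)  <- goal reached here
One shortest path (1 moves): (x=1, y=11) -> (x=1, y=10)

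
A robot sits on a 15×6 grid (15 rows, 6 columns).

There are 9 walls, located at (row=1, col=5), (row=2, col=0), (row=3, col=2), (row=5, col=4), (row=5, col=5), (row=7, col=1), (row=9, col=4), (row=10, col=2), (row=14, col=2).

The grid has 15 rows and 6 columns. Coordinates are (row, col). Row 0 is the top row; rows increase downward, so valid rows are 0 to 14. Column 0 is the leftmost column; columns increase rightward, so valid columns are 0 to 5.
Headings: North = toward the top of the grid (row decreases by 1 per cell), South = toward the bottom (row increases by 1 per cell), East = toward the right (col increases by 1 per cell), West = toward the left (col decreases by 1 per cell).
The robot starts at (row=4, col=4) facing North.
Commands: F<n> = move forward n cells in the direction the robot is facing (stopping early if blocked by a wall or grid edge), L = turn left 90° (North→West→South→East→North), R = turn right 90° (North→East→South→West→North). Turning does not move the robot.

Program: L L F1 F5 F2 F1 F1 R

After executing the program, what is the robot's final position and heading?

Answer: Final position: (row=4, col=4), facing West

Derivation:
Start: (row=4, col=4), facing North
  L: turn left, now facing West
  L: turn left, now facing South
  F1: move forward 0/1 (blocked), now at (row=4, col=4)
  F5: move forward 0/5 (blocked), now at (row=4, col=4)
  F2: move forward 0/2 (blocked), now at (row=4, col=4)
  F1: move forward 0/1 (blocked), now at (row=4, col=4)
  F1: move forward 0/1 (blocked), now at (row=4, col=4)
  R: turn right, now facing West
Final: (row=4, col=4), facing West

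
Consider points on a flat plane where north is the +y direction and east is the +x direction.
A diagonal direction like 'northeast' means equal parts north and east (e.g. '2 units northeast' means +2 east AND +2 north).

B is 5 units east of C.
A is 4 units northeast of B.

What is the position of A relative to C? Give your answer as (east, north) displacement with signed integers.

Place C at the origin (east=0, north=0).
  B is 5 units east of C: delta (east=+5, north=+0); B at (east=5, north=0).
  A is 4 units northeast of B: delta (east=+4, north=+4); A at (east=9, north=4).
Therefore A relative to C: (east=9, north=4).

Answer: A is at (east=9, north=4) relative to C.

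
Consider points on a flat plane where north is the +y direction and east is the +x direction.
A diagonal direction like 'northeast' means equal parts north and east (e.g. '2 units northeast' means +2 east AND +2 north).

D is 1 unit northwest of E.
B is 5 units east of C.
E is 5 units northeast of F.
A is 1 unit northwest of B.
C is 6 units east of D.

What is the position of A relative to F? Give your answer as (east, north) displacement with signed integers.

Answer: A is at (east=14, north=7) relative to F.

Derivation:
Place F at the origin (east=0, north=0).
  E is 5 units northeast of F: delta (east=+5, north=+5); E at (east=5, north=5).
  D is 1 unit northwest of E: delta (east=-1, north=+1); D at (east=4, north=6).
  C is 6 units east of D: delta (east=+6, north=+0); C at (east=10, north=6).
  B is 5 units east of C: delta (east=+5, north=+0); B at (east=15, north=6).
  A is 1 unit northwest of B: delta (east=-1, north=+1); A at (east=14, north=7).
Therefore A relative to F: (east=14, north=7).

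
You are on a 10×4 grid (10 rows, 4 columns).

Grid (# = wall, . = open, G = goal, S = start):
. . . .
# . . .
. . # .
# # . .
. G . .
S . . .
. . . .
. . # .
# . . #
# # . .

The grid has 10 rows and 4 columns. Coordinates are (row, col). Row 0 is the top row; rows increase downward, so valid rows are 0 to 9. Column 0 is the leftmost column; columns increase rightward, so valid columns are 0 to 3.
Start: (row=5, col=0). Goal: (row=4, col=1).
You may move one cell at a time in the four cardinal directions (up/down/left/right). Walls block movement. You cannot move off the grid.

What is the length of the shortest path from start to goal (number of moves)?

BFS from (row=5, col=0) until reaching (row=4, col=1):
  Distance 0: (row=5, col=0)
  Distance 1: (row=4, col=0), (row=5, col=1), (row=6, col=0)
  Distance 2: (row=4, col=1), (row=5, col=2), (row=6, col=1), (row=7, col=0)  <- goal reached here
One shortest path (2 moves): (row=5, col=0) -> (row=5, col=1) -> (row=4, col=1)

Answer: Shortest path length: 2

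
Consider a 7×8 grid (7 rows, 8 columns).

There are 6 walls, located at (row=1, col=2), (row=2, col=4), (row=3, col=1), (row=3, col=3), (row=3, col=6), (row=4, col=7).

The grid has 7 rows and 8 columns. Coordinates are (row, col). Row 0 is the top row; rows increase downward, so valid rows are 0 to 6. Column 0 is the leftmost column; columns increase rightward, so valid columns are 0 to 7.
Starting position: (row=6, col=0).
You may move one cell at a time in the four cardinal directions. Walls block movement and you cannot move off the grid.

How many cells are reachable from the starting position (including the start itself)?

BFS flood-fill from (row=6, col=0):
  Distance 0: (row=6, col=0)
  Distance 1: (row=5, col=0), (row=6, col=1)
  Distance 2: (row=4, col=0), (row=5, col=1), (row=6, col=2)
  Distance 3: (row=3, col=0), (row=4, col=1), (row=5, col=2), (row=6, col=3)
  Distance 4: (row=2, col=0), (row=4, col=2), (row=5, col=3), (row=6, col=4)
  Distance 5: (row=1, col=0), (row=2, col=1), (row=3, col=2), (row=4, col=3), (row=5, col=4), (row=6, col=5)
  Distance 6: (row=0, col=0), (row=1, col=1), (row=2, col=2), (row=4, col=4), (row=5, col=5), (row=6, col=6)
  Distance 7: (row=0, col=1), (row=2, col=3), (row=3, col=4), (row=4, col=5), (row=5, col=6), (row=6, col=7)
  Distance 8: (row=0, col=2), (row=1, col=3), (row=3, col=5), (row=4, col=6), (row=5, col=7)
  Distance 9: (row=0, col=3), (row=1, col=4), (row=2, col=5)
  Distance 10: (row=0, col=4), (row=1, col=5), (row=2, col=6)
  Distance 11: (row=0, col=5), (row=1, col=6), (row=2, col=7)
  Distance 12: (row=0, col=6), (row=1, col=7), (row=3, col=7)
  Distance 13: (row=0, col=7)
Total reachable: 50 (grid has 50 open cells total)

Answer: Reachable cells: 50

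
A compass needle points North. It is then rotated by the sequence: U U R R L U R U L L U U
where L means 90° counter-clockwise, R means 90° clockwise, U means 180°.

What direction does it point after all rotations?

Answer: Final heading: North

Derivation:
Start: North
  U (U-turn (180°)) -> South
  U (U-turn (180°)) -> North
  R (right (90° clockwise)) -> East
  R (right (90° clockwise)) -> South
  L (left (90° counter-clockwise)) -> East
  U (U-turn (180°)) -> West
  R (right (90° clockwise)) -> North
  U (U-turn (180°)) -> South
  L (left (90° counter-clockwise)) -> East
  L (left (90° counter-clockwise)) -> North
  U (U-turn (180°)) -> South
  U (U-turn (180°)) -> North
Final: North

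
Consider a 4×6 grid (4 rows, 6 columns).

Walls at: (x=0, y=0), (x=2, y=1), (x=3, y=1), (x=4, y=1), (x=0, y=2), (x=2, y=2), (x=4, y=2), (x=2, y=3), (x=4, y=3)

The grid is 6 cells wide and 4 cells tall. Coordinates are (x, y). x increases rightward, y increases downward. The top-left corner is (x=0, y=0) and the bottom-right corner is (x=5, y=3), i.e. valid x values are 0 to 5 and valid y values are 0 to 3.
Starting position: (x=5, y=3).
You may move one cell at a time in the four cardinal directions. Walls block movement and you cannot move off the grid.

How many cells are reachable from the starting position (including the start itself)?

Answer: Reachable cells: 13

Derivation:
BFS flood-fill from (x=5, y=3):
  Distance 0: (x=5, y=3)
  Distance 1: (x=5, y=2)
  Distance 2: (x=5, y=1)
  Distance 3: (x=5, y=0)
  Distance 4: (x=4, y=0)
  Distance 5: (x=3, y=0)
  Distance 6: (x=2, y=0)
  Distance 7: (x=1, y=0)
  Distance 8: (x=1, y=1)
  Distance 9: (x=0, y=1), (x=1, y=2)
  Distance 10: (x=1, y=3)
  Distance 11: (x=0, y=3)
Total reachable: 13 (grid has 15 open cells total)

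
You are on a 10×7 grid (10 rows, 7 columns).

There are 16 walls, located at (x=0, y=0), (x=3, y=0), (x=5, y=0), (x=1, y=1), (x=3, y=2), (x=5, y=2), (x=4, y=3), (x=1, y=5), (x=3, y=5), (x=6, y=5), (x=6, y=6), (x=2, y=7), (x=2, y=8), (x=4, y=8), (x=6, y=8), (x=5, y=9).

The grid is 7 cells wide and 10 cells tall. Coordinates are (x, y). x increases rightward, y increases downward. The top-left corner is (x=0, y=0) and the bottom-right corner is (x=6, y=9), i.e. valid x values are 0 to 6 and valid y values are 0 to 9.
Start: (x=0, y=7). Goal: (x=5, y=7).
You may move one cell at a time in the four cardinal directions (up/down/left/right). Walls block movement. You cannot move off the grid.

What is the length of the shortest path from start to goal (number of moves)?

BFS from (x=0, y=7) until reaching (x=5, y=7):
  Distance 0: (x=0, y=7)
  Distance 1: (x=0, y=6), (x=1, y=7), (x=0, y=8)
  Distance 2: (x=0, y=5), (x=1, y=6), (x=1, y=8), (x=0, y=9)
  Distance 3: (x=0, y=4), (x=2, y=6), (x=1, y=9)
  Distance 4: (x=0, y=3), (x=1, y=4), (x=2, y=5), (x=3, y=6), (x=2, y=9)
  Distance 5: (x=0, y=2), (x=1, y=3), (x=2, y=4), (x=4, y=6), (x=3, y=7), (x=3, y=9)
  Distance 6: (x=0, y=1), (x=1, y=2), (x=2, y=3), (x=3, y=4), (x=4, y=5), (x=5, y=6), (x=4, y=7), (x=3, y=8), (x=4, y=9)
  Distance 7: (x=2, y=2), (x=3, y=3), (x=4, y=4), (x=5, y=5), (x=5, y=7)  <- goal reached here
One shortest path (7 moves): (x=0, y=7) -> (x=1, y=7) -> (x=1, y=6) -> (x=2, y=6) -> (x=3, y=6) -> (x=4, y=6) -> (x=5, y=6) -> (x=5, y=7)

Answer: Shortest path length: 7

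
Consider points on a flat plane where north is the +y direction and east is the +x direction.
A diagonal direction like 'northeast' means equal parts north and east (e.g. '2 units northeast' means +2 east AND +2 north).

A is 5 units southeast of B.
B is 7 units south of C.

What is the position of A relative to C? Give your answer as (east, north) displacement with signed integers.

Place C at the origin (east=0, north=0).
  B is 7 units south of C: delta (east=+0, north=-7); B at (east=0, north=-7).
  A is 5 units southeast of B: delta (east=+5, north=-5); A at (east=5, north=-12).
Therefore A relative to C: (east=5, north=-12).

Answer: A is at (east=5, north=-12) relative to C.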